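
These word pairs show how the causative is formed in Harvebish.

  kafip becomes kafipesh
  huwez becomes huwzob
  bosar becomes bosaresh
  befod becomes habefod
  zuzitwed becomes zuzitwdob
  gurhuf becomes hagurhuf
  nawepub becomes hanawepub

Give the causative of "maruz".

hamaruz

zuzitwed and befod both end in -d yet inflect differently (zuzitwdob, habefod), so the final letter is not what conditions the rule; the last vowel is.
"maruz" has last vowel 'u'. The stems whose last vowel is 'u' (nawepub → hanawepub, gurhuf → hagurhuf) add the prefix ha-.
The other patterns: stems whose last vowel is 'a' or 'i' add -esh; stems whose last vowel is 'e' delete the last vowel and add -ob.
So maruz → hamaruz.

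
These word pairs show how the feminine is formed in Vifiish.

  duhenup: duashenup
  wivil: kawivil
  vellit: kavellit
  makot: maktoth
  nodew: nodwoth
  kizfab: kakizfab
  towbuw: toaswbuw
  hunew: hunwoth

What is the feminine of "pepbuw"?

nodew and towbuw both end in -w yet inflect differently (nodwoth, toaswbuw), so the final letter is not what conditions the rule; the last vowel is.
"pepbuw" has last vowel 'u'. The stems whose last vowel is 'u' (towbuw → toaswbuw, duhenup → duashenup) insert -as- after the first vowel.
The other patterns: stems whose last vowel is 'e' or 'o' delete the last vowel and add -oth; stems whose last vowel is 'a' or 'i' add the prefix ka-.
So pepbuw → peaspbuw.

peaspbuw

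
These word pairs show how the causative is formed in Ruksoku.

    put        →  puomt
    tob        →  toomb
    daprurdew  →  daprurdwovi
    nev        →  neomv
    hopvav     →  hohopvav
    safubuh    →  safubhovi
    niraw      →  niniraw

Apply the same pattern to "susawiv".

susawvovi

"susawiv" has 3 vowels. The stems with 3 vowels (safubuh → safubhovi, daprurdew → daprurdwovi) delete the last vowel and add -ovi.
The other patterns: stems with 1 vowel insert -om- after the first vowel; stems with 2 vowels repeat the first consonant+vowel as a prefix.
So susawiv → susawvovi.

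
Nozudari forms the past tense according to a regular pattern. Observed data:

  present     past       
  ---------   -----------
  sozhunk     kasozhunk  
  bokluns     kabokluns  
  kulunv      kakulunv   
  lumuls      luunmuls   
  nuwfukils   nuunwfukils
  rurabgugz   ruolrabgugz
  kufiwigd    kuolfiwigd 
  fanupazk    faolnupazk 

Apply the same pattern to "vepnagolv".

"vepnagolv" has second-to-last letter 'l'. The stems whose second-to-last letter is 'l' (lumuls → luunmuls, nuwfukils → nuunwfukils) insert -un- after the first vowel.
The other patterns: stems whose second-to-last letter is 'n' add the prefix ka-; stems whose second-to-last letter is 'g' or 'z' insert -ol- after the first vowel.
So vepnagolv → veunpnagolv.

veunpnagolv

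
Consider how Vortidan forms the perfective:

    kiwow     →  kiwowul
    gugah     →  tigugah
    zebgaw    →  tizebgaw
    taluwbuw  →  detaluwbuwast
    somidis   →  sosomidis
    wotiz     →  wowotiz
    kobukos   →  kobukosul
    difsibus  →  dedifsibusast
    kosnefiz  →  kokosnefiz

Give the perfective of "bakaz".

tibakaz

somidis and difsibus both end in -s yet inflect differently (sosomidis, dedifsibusast), so the final letter is not what conditions the rule; the last vowel is.
"bakaz" has last vowel 'a'. The stems whose last vowel is 'a' (gugah → tigugah, zebgaw → tizebgaw) add the prefix ti-.
So bakaz → tibakaz.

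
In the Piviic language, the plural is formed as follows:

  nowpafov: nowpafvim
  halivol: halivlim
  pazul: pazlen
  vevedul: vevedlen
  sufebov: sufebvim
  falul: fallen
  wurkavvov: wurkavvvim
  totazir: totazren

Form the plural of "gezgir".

gezgren

halivol and pazul both end in -l yet inflect differently (halivlim, pazlen), so the final letter is not what conditions the rule; the last vowel is.
"gezgir" has last vowel 'i'. The one such stem in the data (totazir → totazren) deletes the last vowel and adds -en (as do pazul, falul), so the same rule applies.
So gezgir → gezgren.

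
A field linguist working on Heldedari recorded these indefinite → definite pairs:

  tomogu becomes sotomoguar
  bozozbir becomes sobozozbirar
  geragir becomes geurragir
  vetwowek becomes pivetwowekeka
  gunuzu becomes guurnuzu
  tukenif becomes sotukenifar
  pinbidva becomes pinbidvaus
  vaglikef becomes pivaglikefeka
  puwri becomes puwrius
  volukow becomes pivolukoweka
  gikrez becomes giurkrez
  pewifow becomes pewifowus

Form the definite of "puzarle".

puzarleus

volukow and pewifow both end in -w yet inflect differently (pivolukoweka, pewifowus), so the final letter is not what conditions the rule; the first letter is.
"puzarle" begins with p-. The stems beginning with p- (puwri → puwrius, pewifow → pewifowus, pinbidva → pinbidvaus) add -us.
So puzarle → puzarleus.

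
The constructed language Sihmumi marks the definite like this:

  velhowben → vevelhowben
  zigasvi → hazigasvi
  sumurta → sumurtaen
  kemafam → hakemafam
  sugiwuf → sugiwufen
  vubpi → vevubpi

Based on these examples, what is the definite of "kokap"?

hakokap

"kokap" begins with k-. The one such stem in the data (kemafam → hakemafam) adds the prefix ha-, so the same rule applies.
So kokap → hakokap.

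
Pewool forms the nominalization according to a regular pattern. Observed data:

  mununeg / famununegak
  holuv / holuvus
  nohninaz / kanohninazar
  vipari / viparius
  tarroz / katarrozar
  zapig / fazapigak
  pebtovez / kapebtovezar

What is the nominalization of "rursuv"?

rursuvus

mununeg and pebtovez both have last vowel 'e' yet inflect differently (famununegak, kapebtovezar), so the last vowel is not what conditions the rule; the final letter is.
"rursuv" ends in -v. The one such stem in the data (holuv → holuvus) adds -us, so the same rule applies.
So rursuv → rursuvus.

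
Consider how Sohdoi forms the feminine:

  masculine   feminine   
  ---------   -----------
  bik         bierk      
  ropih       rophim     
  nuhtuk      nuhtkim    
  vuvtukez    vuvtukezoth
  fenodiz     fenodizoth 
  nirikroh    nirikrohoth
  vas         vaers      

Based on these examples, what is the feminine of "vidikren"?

vidikrenoth

bik and nuhtuk both end in -k yet inflect differently (bierk, nuhtkim), so the final letter is not what conditions the rule; the number of vowels is.
"vidikren" has 3 vowels. The stems with 3 vowels (vuvtukez → vuvtukezoth, nirikroh → nirikrohoth, fenodiz → fenodizoth) add -oth.
The other patterns: stems with 1 vowel insert -er- after the first vowel; stems with 2 vowels delete the last vowel and add -im.
So vidikren → vidikrenoth.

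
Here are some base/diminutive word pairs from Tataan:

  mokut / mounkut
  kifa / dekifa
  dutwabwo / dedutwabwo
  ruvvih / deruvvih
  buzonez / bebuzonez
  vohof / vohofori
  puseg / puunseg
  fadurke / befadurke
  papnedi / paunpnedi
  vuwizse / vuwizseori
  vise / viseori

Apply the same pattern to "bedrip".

fadurke and vuwizse both end in -e yet inflect differently (befadurke, vuwizseori), so the final letter is not what conditions the rule; the first letter is.
"bedrip" begins with b-. The one such stem in the data (buzonez → bebuzonez) adds the prefix be-, so the same rule applies.
So bedrip → bebedrip.

bebedrip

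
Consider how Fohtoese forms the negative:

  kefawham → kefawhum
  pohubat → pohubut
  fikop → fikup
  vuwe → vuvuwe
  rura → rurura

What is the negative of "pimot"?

"pimot" ends in a consonant. The stems ending in a consonant (kefawham → kefawhum, pohubat → pohubut, fikop → fikup) change the last vowel to 'u'.
So pimot → pimut.

pimut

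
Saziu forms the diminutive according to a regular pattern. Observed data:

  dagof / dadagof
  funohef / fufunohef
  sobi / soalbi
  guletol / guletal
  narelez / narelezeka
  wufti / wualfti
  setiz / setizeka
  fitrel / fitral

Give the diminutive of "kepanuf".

kekepanuf

dagof and guletol both have last vowel 'o' yet inflect differently (dadagof, guletal), so the last vowel is not what conditions the rule; the final letter is.
"kepanuf" ends in -f. The stems ending in -f (dagof → dadagof, funohef → fufunohef) repeat the first consonant+vowel as a prefix.
The other patterns: stems ending in -l change the last vowel to 'a'; stems ending in -i insert -al- after the first vowel; stems ending in -z add -eka.
So kepanuf → kekepanuf.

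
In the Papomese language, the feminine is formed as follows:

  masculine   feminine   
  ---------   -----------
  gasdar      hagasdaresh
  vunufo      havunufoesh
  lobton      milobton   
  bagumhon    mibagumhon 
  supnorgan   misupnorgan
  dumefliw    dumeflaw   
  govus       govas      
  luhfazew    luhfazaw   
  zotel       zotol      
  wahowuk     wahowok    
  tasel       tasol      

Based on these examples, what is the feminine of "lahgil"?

vunufo and lobton both have last vowel 'o' yet inflect differently (havunufoesh, milobton), so the last vowel is not what conditions the rule; the final letter is.
"lahgil" ends in -l. The stems ending in -l (zotel → zotol, tasel → tasol) change the last vowel to 'o'.
The other patterns: stems ending in -o or -r add ha- … -esh around the stem; stems ending in -n add the prefix mi-; stems ending in -s or -w change the last vowel to 'a'.
So lahgil → lahgol.

lahgol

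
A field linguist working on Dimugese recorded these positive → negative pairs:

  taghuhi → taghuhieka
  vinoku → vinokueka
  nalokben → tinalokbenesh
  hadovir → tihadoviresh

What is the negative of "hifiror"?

taghuhi and hadovir both have last vowel 'i' yet inflect differently (taghuhieka, tihadoviresh), so the last vowel is not what conditions the rule; whether the stem ends in a vowel or a consonant is.
"hifiror" ends in a consonant. The stems ending in a consonant (hadovir → tihadoviresh, nalokben → tinalokbenesh) add ti- … -esh around the stem.
The other pattern: stems ending in a vowel add -eka.
So hifiror → tihifiroresh.

tihifiroresh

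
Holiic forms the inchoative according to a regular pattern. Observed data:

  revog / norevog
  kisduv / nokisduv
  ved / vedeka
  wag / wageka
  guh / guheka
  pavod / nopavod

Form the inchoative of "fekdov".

"fekdov" has 2 vowels. The stems with 2 vowels (kisduv → nokisduv, revog → norevog, pavod → nopavod) add the prefix no-.
So fekdov → nofekdov.

nofekdov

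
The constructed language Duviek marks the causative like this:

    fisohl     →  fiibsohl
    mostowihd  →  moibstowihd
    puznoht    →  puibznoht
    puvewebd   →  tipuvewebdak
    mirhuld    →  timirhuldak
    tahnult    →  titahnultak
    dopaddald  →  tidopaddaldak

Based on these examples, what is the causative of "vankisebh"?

tivankisebhak

"vankisebh" has second-to-last letter 'b'. The one such stem in the data (puvewebd → tipuvewebdak) adds ti- … -ak around the stem, so the same rule applies.
So vankisebh → tivankisebhak.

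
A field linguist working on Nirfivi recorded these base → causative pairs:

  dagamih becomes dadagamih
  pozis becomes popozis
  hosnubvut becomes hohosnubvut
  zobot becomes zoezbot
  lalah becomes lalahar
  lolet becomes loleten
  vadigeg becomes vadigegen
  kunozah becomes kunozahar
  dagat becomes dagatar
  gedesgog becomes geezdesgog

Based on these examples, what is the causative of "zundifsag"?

"zundifsag" has last vowel 'a'. The stems whose last vowel is 'a' (kunozah → kunozahar, lalah → lalahar, dagat → dagatar) add -ar.
The other patterns: stems whose last vowel is 'o' insert -ez- after the first vowel; stems whose last vowel is 'e' add -en; stems whose last vowel is 'i' or 'u' repeat the first consonant+vowel as a prefix.
So zundifsag → zundifsagar.

zundifsagar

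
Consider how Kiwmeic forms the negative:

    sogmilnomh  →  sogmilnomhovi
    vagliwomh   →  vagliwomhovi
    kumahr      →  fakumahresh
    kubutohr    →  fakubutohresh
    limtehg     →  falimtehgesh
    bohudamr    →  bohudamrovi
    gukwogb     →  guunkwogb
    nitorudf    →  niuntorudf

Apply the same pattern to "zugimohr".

bohudamr and kubutohr both end in -r yet inflect differently (bohudamrovi, fakubutohresh), so the final letter is not what conditions the rule; the second-to-last letter is.
"zugimohr" has second-to-last letter 'h'. The stems whose second-to-last letter is 'h' (kubutohr → fakubutohresh, limtehg → falimtehgesh, kumahr → fakumahresh) add fa- … -esh around the stem.
The other patterns: stems whose second-to-last letter is 'm' add -ovi; stems whose second-to-last letter is 'd' or 'g' insert -un- after the first vowel.
So zugimohr → fazugimohresh.

fazugimohresh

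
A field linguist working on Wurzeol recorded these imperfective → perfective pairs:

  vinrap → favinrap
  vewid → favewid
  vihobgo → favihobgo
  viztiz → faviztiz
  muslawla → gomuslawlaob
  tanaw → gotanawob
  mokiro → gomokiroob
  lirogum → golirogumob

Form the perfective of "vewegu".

"vewegu" begins with v-. The stems beginning with v- (vinrap → favinrap, vewid → favewid, vihobgo → favihobgo) add the prefix fa-.
The other pattern: stems beginning with l-, m- or t- add go- … -ob around the stem.
So vewegu → favewegu.

favewegu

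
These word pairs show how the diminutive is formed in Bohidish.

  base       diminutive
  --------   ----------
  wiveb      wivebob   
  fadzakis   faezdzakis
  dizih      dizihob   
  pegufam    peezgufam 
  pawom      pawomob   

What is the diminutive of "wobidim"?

woezbidim

"wobidim" has 3 vowels. The stems with 3 vowels (pegufam → peezgufam, fadzakis → faezdzakis) insert -ez- after the first vowel.
The other pattern: stems with 2 vowels add -ob.
So wobidim → woezbidim.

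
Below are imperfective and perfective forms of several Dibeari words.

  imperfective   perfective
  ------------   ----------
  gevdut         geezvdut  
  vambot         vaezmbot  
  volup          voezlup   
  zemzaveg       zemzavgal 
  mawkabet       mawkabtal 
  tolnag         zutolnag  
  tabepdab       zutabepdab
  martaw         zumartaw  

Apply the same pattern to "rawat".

gevdut and mawkabet both end in -t yet inflect differently (geezvdut, mawkabtal), so the final letter is not what conditions the rule; the last vowel is.
"rawat" has last vowel 'a'. The stems whose last vowel is 'a' (tolnag → zutolnag, tabepdab → zutabepdab, martaw → zumartaw) add the prefix zu-.
So rawat → zurawat.

zurawat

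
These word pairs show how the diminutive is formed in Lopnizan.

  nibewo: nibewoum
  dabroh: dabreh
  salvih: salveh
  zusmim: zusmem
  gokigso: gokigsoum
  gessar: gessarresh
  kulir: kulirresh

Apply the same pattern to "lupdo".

lupdoum

"lupdo" ends in -o. The stems ending in -o (gokigso → gokigsoum, nibewo → nibewoum) add -um.
The other patterns: stems ending in -h or -m change the last vowel to 'e'; stems ending in -r double the final consonant and add -esh.
So lupdo → lupdoum.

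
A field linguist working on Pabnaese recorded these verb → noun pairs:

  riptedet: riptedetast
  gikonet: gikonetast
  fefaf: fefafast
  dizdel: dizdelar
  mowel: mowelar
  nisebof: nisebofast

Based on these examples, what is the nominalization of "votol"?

votolar

"votol" ends in -l. The stems ending in -l (mowel → mowelar, dizdel → dizdelar) add -ar.
The other pattern: stems ending in -f or -t add -ast.
So votol → votolar.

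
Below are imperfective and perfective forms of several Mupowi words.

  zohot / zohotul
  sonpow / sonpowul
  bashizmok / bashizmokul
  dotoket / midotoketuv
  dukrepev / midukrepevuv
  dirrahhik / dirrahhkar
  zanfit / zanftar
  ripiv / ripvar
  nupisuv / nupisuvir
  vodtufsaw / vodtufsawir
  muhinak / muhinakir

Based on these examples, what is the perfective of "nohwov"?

zohot and dotoket both end in -t yet inflect differently (zohotul, midotoketuv), so the final letter is not what conditions the rule; the last vowel is.
"nohwov" has last vowel 'o'. The stems whose last vowel is 'o' (zohot → zohotul, sonpow → sonpowul, bashizmok → bashizmokul) add -ul.
So nohwov → nohwovul.

nohwovul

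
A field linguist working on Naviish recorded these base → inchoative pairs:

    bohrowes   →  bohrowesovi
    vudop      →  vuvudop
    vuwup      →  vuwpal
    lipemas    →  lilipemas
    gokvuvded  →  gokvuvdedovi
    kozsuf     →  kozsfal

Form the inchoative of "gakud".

gakdal

vuwup and vudop both end in -p yet inflect differently (vuwpal, vuvudop), so the final letter is not what conditions the rule; the last vowel is.
"gakud" has last vowel 'u'. The stems whose last vowel is 'u' (vuwup → vuwpal, kozsuf → kozsfal) delete the last vowel and add -al.
So gakud → gakdal.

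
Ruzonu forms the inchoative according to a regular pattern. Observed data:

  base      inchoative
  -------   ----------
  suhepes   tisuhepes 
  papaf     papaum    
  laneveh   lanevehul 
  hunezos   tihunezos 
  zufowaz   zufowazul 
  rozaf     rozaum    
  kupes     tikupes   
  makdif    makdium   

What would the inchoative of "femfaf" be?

femfaum

"femfaf" ends in -f. The stems ending in -f (rozaf → rozaum, makdif → makdium, papaf → papaum) drop the final letter and add -um.
So femfaf → femfaum.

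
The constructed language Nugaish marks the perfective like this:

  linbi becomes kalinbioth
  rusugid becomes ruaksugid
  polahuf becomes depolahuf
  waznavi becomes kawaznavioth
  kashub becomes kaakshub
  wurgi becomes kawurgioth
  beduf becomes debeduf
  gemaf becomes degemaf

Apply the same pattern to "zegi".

kazegioth

beduf and kashub both have last vowel 'u' yet inflect differently (debeduf, kaakshub), so the last vowel is not what conditions the rule; the final letter is.
"zegi" ends in -i. The stems ending in -i (waznavi → kawaznavioth, wurgi → kawurgioth, linbi → kalinbioth) add ka- … -oth around the stem.
So zegi → kazegioth.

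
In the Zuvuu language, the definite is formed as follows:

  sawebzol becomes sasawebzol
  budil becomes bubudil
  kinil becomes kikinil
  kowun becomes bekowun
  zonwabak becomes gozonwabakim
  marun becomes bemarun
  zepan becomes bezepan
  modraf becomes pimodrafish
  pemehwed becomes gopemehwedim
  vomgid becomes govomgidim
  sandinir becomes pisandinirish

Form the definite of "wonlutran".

bewonlutran

"wonlutran" ends in -n. The stems ending in -n (zepan → bezepan, kowun → bekowun, marun → bemarun) add the prefix be-.
The other patterns: stems ending in -f or -r add pi- … -ish around the stem; stems ending in -d or -k add go- … -im around the stem; stems ending in -l repeat the first consonant+vowel as a prefix.
So wonlutran → bewonlutran.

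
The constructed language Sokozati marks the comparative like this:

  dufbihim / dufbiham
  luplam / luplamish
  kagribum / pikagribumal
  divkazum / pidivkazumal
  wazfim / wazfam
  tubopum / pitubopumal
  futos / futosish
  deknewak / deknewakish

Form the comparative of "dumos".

dumosish

"dumos" has last vowel 'o'. The one such stem in the data (futos → futosish) adds -ish, so the same rule applies.
So dumos → dumosish.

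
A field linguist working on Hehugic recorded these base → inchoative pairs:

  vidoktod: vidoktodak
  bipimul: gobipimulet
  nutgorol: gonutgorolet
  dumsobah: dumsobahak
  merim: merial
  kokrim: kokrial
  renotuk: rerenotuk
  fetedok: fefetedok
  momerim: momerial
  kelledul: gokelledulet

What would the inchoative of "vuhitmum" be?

vuhitmual

fetedok and nutgorol both have last vowel 'o' yet inflect differently (fefetedok, gonutgorolet), so the last vowel is not what conditions the rule; the final letter is.
"vuhitmum" ends in -m. The stems ending in -m (merim → merial, kokrim → kokrial, momerim → momerial) drop the final letter and add -al.
The other patterns: stems ending in -k repeat the first consonant+vowel as a prefix; stems ending in -l add go- … -et around the stem; stems ending in -d or -h add -ak.
So vuhitmum → vuhitmual.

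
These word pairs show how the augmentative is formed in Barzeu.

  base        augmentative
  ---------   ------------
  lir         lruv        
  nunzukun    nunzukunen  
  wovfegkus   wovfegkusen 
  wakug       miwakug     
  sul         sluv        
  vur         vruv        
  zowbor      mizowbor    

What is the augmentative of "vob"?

"vob" has 1 vowel. The stems with 1 vowel (vur → vruv, sul → sluv, lir → lruv) delete the last vowel and add -uv.
The other patterns: stems with 2 vowels add the prefix mi-; stems with 3 vowels add -en.
So vob → vbuv.

vbuv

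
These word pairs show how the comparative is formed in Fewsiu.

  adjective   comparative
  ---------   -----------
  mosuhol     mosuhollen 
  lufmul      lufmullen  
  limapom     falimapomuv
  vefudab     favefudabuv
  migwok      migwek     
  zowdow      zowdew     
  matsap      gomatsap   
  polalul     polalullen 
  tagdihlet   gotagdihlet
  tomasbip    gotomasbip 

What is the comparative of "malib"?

famalibuv

"malib" ends in -b. The one such stem in the data (vefudab → favefudabuv) adds fa- … -uv around the stem, so the same rule applies.
The other patterns: stems ending in -p or -t add the prefix go-; stems ending in -l double the final consonant and add -en; stems ending in -k or -w change the last vowel to 'e'.
So malib → famalibuv.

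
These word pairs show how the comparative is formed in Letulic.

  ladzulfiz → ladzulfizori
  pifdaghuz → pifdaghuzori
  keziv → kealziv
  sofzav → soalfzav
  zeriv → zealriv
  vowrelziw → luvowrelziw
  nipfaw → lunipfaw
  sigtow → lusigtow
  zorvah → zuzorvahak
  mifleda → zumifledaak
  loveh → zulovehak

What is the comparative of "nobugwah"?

ladzulfiz and keziv both have last vowel 'i' yet inflect differently (ladzulfizori, kealziv), so the last vowel is not what conditions the rule; the final letter is.
"nobugwah" ends in -h. The stems ending in -h (zorvah → zuzorvahak, loveh → zulovehak) add zu- … -ak around the stem.
So nobugwah → zunobugwahak.

zunobugwahak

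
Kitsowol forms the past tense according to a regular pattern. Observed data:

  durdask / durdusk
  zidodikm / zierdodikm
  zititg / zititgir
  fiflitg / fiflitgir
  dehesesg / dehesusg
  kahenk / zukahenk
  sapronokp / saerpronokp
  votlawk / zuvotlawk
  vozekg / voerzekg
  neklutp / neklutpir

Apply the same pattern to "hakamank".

dehesesg and fiflitg both end in -g yet inflect differently (dehesusg, fiflitgir), so the final letter is not what conditions the rule; the second-to-last letter is.
"hakamank" has second-to-last letter 'n'. The one such stem in the data (kahenk → zukahenk) adds the prefix zu-, so the same rule applies.
So hakamank → zuhakamank.

zuhakamank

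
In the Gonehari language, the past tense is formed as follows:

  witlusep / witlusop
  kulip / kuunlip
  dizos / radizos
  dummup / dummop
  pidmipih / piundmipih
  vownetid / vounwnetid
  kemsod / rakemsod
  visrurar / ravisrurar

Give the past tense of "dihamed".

dihamod

kulip and witlusep both end in -p yet inflect differently (kuunlip, witlusop), so the final letter is not what conditions the rule; the last vowel is.
"dihamed" has last vowel 'e'. The one such stem in the data (witlusep → witlusop) changes the last vowel to 'o' (as does dummup), so the same rule applies.
The other patterns: stems whose last vowel is 'i' insert -un- after the first vowel; stems whose last vowel is 'a' or 'o' add the prefix ra-.
So dihamed → dihamod.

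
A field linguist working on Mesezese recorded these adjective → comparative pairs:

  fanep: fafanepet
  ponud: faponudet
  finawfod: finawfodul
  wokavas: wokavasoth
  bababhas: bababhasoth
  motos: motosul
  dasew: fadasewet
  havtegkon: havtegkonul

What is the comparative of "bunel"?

fabunelet

motos and bababhas both end in -s yet inflect differently (motosul, bababhasoth), so the final letter is not what conditions the rule; the last vowel is.
"bunel" has last vowel 'e'. The stems whose last vowel is 'e' (fanep → fafanepet, dasew → fadasewet) add fa- … -et around the stem.
So bunel → fabunelet.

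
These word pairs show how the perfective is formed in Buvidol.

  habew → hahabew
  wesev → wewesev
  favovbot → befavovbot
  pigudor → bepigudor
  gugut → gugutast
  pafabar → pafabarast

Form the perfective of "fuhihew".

favovbot and gugut both end in -t yet inflect differently (befavovbot, gugutast), so the final letter is not what conditions the rule; the last vowel is.
"fuhihew" has last vowel 'e'. The stems whose last vowel is 'e' (habew → hahabew, wesev → wewesev) repeat the first consonant+vowel as a prefix.
So fuhihew → fufuhihew.

fufuhihew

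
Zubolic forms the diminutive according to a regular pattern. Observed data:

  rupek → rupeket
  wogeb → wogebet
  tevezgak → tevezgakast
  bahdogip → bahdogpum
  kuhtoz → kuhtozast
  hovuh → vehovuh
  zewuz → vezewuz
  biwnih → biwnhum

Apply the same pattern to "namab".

biwnih and hovuh both end in -h yet inflect differently (biwnhum, vehovuh), so the final letter is not what conditions the rule; the last vowel is.
"namab" has last vowel 'a'. The one such stem in the data (tevezgak → tevezgakast) adds -ast, so the same rule applies.
So namab → namabast.

namabast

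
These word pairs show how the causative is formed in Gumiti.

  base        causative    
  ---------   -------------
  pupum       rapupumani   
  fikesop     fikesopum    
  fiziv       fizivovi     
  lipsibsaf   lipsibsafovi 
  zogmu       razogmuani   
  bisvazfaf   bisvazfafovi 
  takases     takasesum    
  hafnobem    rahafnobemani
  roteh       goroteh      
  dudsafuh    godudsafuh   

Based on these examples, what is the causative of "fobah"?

gofobah

"fobah" ends in -h. The stems ending in -h (dudsafuh → godudsafuh, roteh → goroteh) add the prefix go-.
So fobah → gofobah.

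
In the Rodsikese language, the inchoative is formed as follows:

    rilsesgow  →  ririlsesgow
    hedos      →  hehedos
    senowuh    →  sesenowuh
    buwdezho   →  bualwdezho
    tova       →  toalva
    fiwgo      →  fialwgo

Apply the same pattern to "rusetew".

rilsesgow and buwdezho both have last vowel 'o' yet inflect differently (ririlsesgow, bualwdezho), so the last vowel is not what conditions the rule; whether the stem ends in a vowel or a consonant is.
"rusetew" ends in a consonant. The stems ending in a consonant (rilsesgow → ririlsesgow, hedos → hehedos, senowuh → sesenowuh) repeat the first consonant+vowel as a prefix.
The other pattern: stems ending in a vowel insert -al- after the first vowel.
So rusetew → rurusetew.

rurusetew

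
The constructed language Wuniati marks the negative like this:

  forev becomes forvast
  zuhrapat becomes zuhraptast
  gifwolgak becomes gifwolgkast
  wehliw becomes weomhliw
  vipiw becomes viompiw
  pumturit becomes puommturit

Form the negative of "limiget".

zuhrapat and pumturit both end in -t yet inflect differently (zuhraptast, puommturit), so the final letter is not what conditions the rule; the last vowel is.
"limiget" has last vowel 'e'. The one such stem in the data (forev → forvast) deletes the last vowel and adds -ast (as do zuhrapat, gifwolgak), so the same rule applies.
The other pattern: stems whose last vowel is 'i' insert -om- after the first vowel.
So limiget → limigtast.

limigtast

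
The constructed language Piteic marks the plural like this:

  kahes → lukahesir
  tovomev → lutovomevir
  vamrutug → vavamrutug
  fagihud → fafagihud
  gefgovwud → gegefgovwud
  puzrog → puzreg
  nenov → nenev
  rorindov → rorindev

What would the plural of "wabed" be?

"wabed" has last vowel 'e'. The stems whose last vowel is 'e' (kahes → lukahesir, tovomev → lutovomevir) add lu- … -ir around the stem.
The other patterns: stems whose last vowel is 'u' repeat the first consonant+vowel as a prefix; stems whose last vowel is 'o' change the last vowel to 'e'.
So wabed → luwabedir.

luwabedir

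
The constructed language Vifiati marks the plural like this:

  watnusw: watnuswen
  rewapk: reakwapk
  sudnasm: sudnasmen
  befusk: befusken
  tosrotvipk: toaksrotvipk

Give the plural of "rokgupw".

befusk and tosrotvipk both end in -k yet inflect differently (befusken, toaksrotvipk), so the final letter is not what conditions the rule; the second-to-last letter is.
"rokgupw" has second-to-last letter 'p'. The stems whose second-to-last letter is 'p' (tosrotvipk → toaksrotvipk, rewapk → reakwapk) insert -ak- after the first vowel.
The other pattern: stems whose second-to-last letter is 's' add -en.
So rokgupw → roakkgupw.

roakkgupw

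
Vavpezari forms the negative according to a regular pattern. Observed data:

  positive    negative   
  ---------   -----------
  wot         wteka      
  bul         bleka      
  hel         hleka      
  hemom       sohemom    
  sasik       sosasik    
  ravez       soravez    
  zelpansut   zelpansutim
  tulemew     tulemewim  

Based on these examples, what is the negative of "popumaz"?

wot and zelpansut both end in -t yet inflect differently (wteka, zelpansutim), so the final letter is not what conditions the rule; the number of vowels is.
"popumaz" has 3 vowels. The stems with 3 vowels (zelpansut → zelpansutim, tulemew → tulemewim) add -im.
The other patterns: stems with 1 vowel delete the last vowel and add -eka; stems with 2 vowels add the prefix so-.
So popumaz → popumazim.

popumazim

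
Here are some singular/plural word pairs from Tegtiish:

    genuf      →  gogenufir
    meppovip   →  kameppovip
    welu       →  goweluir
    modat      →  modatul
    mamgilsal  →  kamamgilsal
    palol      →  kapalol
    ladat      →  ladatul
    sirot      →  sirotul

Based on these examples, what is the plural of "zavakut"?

"zavakut" ends in -t. The stems ending in -t (sirot → sirotul, ladat → ladatul, modat → modatul) add -ul.
The other patterns: stems ending in -l or -p add the prefix ka-; stems ending in -f or -u add go- … -ir around the stem.
So zavakut → zavakutul.

zavakutul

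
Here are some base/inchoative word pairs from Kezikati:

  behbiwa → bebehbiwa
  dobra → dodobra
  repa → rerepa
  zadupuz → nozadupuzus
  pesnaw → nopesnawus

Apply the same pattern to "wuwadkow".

nowuwadkowus

behbiwa and pesnaw both have last vowel 'a' yet inflect differently (bebehbiwa, nopesnawus), so the last vowel is not what conditions the rule; the final letter is.
"wuwadkow" ends in -w. The one such stem in the data (pesnaw → nopesnawus) adds no- … -us around the stem, so the same rule applies.
So wuwadkow → nowuwadkowus.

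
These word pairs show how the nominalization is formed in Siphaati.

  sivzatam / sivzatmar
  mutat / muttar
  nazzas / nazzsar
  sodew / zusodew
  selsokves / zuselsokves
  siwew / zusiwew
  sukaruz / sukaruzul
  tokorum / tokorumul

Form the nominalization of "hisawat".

"hisawat" has last vowel 'a'. The stems whose last vowel is 'a' (sivzatam → sivzatmar, mutat → muttar, nazzas → nazzsar) delete the last vowel and add -ar.
So hisawat → hisawtar.

hisawtar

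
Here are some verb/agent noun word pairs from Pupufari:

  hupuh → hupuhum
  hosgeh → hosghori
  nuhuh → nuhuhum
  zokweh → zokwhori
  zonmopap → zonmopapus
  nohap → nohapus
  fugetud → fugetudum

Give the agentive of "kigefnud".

"kigefnud" has last vowel 'u'. The stems whose last vowel is 'u' (fugetud → fugetudum, hupuh → hupuhum, nuhuh → nuhuhum) add -um.
So kigefnud → kigefnudum.

kigefnudum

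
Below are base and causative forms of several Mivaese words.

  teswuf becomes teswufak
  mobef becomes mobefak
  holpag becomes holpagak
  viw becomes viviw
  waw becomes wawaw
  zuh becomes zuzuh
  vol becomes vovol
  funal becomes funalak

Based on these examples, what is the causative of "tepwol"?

vol and funal both end in -l yet inflect differently (vovol, funalak), so the final letter is not what conditions the rule; the number of vowels is.
"tepwol" has 2 vowels. The stems with 2 vowels (holpag → holpagak, funal → funalak, mobef → mobefak) add -ak.
So tepwol → tepwolak.

tepwolak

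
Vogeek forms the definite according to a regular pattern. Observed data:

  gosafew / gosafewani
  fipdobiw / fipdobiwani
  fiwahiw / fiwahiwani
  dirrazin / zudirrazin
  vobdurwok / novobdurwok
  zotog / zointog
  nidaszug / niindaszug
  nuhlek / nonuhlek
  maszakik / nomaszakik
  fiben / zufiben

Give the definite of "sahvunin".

zusahvunin

fipdobiw and maszakik both have last vowel 'i' yet inflect differently (fipdobiwani, nomaszakik), so the last vowel is not what conditions the rule; the final letter is.
"sahvunin" ends in -n. The stems ending in -n (dirrazin → zudirrazin, fiben → zufiben) add the prefix zu-.
The other patterns: stems ending in -w add -ani; stems ending in -k add the prefix no-; stems ending in -g insert -in- after the first vowel.
So sahvunin → zusahvunin.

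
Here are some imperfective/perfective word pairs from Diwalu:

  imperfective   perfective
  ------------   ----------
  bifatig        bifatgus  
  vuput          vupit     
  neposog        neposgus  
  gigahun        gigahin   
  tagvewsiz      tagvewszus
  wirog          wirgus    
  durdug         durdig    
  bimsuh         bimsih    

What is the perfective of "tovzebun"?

tovzebin

durdug and bifatig both end in -g yet inflect differently (durdig, bifatgus), so the final letter is not what conditions the rule; the last vowel is.
"tovzebun" has last vowel 'u'. The stems whose last vowel is 'u' (vuput → vupit, bimsuh → bimsih, durdug → durdig) change the last vowel to 'i'.
The other pattern: stems whose last vowel is 'i' or 'o' delete the last vowel and add -us.
So tovzebun → tovzebin.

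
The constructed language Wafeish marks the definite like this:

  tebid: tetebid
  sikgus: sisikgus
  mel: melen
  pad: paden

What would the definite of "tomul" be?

tebid and pad both end in -d yet inflect differently (tetebid, paden), so the final letter is not what conditions the rule; the number of vowels is.
"tomul" has 2 vowels. The stems with 2 vowels (tebid → tetebid, sikgus → sisikgus) repeat the first consonant+vowel as a prefix.
The other pattern: stems with 1 vowel add -en.
So tomul → totomul.

totomul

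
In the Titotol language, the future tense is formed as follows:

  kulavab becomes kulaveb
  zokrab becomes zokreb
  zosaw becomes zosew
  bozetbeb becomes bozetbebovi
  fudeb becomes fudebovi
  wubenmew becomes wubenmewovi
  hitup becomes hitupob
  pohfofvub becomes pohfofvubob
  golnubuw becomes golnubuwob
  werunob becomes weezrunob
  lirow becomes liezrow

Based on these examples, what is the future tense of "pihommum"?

kulavab and bozetbeb both end in -b yet inflect differently (kulaveb, bozetbebovi), so the final letter is not what conditions the rule; the last vowel is.
"pihommum" has last vowel 'u'. The stems whose last vowel is 'u' (hitup → hitupob, pohfofvub → pohfofvubob, golnubuw → golnubuwob) add -ob.
The other patterns: stems whose last vowel is 'a' change the last vowel to 'e'; stems whose last vowel is 'e' add -ovi; stems whose last vowel is 'o' insert -ez- after the first vowel.
So pihommum → pihommumob.

pihommumob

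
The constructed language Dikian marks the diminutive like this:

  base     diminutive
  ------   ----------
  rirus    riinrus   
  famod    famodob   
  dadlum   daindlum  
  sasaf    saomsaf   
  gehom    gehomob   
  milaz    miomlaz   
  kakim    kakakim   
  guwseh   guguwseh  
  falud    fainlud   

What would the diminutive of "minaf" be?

miomnaf

kakim and dadlum both end in -m yet inflect differently (kakakim, daindlum), so the final letter is not what conditions the rule; the last vowel is.
"minaf" has last vowel 'a'. The stems whose last vowel is 'a' (sasaf → saomsaf, milaz → miomlaz) insert -om- after the first vowel.
So minaf → miomnaf.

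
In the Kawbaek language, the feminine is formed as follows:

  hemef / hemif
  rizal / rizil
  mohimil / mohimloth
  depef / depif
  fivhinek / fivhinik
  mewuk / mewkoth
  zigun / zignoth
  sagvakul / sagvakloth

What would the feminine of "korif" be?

"korif" has last vowel 'i'. The one such stem in the data (mohimil → mohimloth) deletes the last vowel and adds -oth (as do mewuk, sagvakul), so the same rule applies.
So korif → korfoth.

korfoth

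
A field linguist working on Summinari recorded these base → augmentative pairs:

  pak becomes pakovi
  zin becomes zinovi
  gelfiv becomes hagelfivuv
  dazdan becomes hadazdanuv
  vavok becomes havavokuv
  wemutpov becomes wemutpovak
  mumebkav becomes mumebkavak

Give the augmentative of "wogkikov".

zin and dazdan both end in -n yet inflect differently (zinovi, hadazdanuv), so the final letter is not what conditions the rule; the number of vowels is.
"wogkikov" has 3 vowels. The stems with 3 vowels (wemutpov → wemutpovak, mumebkav → mumebkavak) add -ak.
So wogkikov → wogkikovak.

wogkikovak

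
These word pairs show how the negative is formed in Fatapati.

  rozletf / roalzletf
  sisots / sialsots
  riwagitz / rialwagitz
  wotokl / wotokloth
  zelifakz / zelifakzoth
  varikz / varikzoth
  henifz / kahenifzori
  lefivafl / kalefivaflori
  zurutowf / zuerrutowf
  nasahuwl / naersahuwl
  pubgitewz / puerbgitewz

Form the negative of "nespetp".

"nespetp" has second-to-last letter 't'. The stems whose second-to-last letter is 't' (rozletf → roalzletf, sisots → sialsots, riwagitz → rialwagitz) insert -al- after the first vowel.
So nespetp → nealspetp.

nealspetp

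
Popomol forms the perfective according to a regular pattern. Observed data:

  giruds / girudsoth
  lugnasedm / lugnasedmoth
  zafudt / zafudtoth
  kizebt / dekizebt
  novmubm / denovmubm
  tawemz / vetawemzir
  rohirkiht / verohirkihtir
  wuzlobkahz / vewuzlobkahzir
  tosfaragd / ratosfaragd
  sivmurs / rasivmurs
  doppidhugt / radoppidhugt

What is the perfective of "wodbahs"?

vewodbahsir

"wodbahs" has second-to-last letter 'h'. The stems whose second-to-last letter is 'h' (rohirkiht → verohirkihtir, wuzlobkahz → vewuzlobkahzir) add ve- … -ir around the stem.
The other patterns: stems whose second-to-last letter is 'd' add -oth; stems whose second-to-last letter is 'b' add the prefix de-; stems whose second-to-last letter is 'g' or 'r' add the prefix ra-.
So wodbahs → vewodbahsir.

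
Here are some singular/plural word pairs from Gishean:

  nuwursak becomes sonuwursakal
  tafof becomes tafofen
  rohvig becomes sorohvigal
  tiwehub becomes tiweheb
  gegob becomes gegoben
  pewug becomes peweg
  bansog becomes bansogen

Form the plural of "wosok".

gegob and tiwehub both end in -b yet inflect differently (gegoben, tiweheb), so the final letter is not what conditions the rule; the last vowel is.
"wosok" has last vowel 'o'. The stems whose last vowel is 'o' (tafof → tafofen, gegob → gegoben, bansog → bansogen) add -en.
So wosok → wosoken.

wosoken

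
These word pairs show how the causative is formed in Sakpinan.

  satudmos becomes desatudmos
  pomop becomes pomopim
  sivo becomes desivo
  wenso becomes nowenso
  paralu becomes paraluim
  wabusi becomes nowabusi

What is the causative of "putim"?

"putim" begins with p-. The stems beginning with p- (pomop → pomopim, paralu → paraluim) add -im.
The other patterns: stems beginning with s- add the prefix de-; stems beginning with w- add the prefix no-.
So putim → putimim.

putimim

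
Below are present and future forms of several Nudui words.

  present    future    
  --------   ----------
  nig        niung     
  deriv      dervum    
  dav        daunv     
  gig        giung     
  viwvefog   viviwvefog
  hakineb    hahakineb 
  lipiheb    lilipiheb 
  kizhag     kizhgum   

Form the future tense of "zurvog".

zurvgum

"zurvog" has 2 vowels. The stems with 2 vowels (kizhag → kizhgum, deriv → dervum) delete the last vowel and add -um.
So zurvog → zurvgum.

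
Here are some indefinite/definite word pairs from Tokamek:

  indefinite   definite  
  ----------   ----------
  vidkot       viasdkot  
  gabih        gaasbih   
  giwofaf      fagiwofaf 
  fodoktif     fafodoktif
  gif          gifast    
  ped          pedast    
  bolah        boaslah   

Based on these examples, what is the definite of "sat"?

"sat" has 1 vowel. The stems with 1 vowel (gif → gifast, ped → pedast) add -ast.
The other patterns: stems with 2 vowels insert -as- after the first vowel; stems with 3 vowels add the prefix fa-.
So sat → satast.

satast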